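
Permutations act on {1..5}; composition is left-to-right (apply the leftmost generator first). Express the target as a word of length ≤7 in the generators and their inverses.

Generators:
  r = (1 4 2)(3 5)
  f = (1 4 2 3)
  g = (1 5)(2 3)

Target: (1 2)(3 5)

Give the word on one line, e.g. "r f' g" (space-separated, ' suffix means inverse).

  after r': (1 2 4)(3 5)
  after r': (1 4 2)
  after f: (1 2 4 3)
  after g: (1 3 5)(2 4)
  after f': (1 2)(3 5)

r' r' f g f'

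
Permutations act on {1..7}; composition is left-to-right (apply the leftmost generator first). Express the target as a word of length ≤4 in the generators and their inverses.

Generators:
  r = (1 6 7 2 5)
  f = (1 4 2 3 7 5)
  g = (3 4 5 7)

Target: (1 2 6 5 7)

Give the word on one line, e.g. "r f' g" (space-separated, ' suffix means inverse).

  after r': (1 5 2 7 6)
  after r': (1 2 6 5 7)

r' r'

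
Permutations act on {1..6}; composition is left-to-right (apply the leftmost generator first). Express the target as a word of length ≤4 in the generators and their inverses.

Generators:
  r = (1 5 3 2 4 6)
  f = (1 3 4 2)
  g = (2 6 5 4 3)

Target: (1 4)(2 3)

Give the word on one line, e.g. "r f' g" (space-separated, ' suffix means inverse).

  after f': (1 2 4 3)
  after f': (1 4)(2 3)

f' f'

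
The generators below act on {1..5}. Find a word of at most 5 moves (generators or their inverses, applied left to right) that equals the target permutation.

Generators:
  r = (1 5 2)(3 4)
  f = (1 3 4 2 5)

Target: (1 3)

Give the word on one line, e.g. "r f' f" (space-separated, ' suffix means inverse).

  after f: (1 3 4 2 5)
  after r': (1 4 5 2)
  after r': (1 3 4)
  after r': (1 4 2 5)
  after f': (1 3)

f r' r' r' f'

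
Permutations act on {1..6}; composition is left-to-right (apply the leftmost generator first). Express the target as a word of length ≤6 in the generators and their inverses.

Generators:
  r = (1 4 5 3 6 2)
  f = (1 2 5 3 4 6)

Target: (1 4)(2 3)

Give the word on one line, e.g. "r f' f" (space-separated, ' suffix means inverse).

r' r' r' f

  after r': (1 2 6 3 5 4)
  after r': (1 6 5)(2 3 4)
  after r': (1 3)(2 5)(4 6)
  after f: (1 4)(2 3)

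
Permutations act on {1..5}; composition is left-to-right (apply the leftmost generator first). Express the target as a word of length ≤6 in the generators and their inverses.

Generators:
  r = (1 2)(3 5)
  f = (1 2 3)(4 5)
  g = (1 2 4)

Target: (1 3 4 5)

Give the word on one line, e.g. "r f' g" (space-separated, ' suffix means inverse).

  after g: (1 2 4)
  after r: (2 4)(3 5)
  after g: (1 2)(3 5)
  after f: (1 3 4 5)

g r g f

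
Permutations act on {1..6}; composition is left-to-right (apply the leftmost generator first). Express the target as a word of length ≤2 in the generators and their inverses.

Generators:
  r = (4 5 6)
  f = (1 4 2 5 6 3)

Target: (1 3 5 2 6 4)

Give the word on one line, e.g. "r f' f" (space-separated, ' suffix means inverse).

f' r'

  after f': (1 3 6 5 2 4)
  after r': (1 3 5 2 6 4)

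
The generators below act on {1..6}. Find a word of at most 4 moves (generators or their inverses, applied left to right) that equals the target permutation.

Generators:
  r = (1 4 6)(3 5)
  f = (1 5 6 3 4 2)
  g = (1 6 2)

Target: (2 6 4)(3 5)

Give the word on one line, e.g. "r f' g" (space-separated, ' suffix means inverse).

  after g': (1 2 6)
  after r: (1 2)(3 5)(4 6)
  after g': (1 6 4)(3 5)
  after g': (2 6 4)(3 5)

g' r g' g'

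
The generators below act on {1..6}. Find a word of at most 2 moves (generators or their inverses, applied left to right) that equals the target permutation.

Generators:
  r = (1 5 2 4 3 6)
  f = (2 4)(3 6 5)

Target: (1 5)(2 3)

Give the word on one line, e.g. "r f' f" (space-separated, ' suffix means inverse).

  after r': (1 6 3 4 2 5)
  after f: (1 5)(2 3)

r' f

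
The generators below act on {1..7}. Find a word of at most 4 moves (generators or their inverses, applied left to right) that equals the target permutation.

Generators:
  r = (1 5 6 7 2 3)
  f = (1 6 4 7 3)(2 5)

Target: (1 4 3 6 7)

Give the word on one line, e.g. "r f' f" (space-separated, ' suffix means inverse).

f f

  after f: (1 6 4 7 3)(2 5)
  after f: (1 4 3 6 7)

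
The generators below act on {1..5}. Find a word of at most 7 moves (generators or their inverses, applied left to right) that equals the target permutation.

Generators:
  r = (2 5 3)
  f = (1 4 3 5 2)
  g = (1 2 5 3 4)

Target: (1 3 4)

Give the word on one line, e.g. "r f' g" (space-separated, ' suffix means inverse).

  after g': (1 4 3 5 2)
  after r': (1 4 5 3 2)
  after g': (1 3)(2 4)
  after g': (1 5 2 3 4)
  after r: (1 3 4)

g' r' g' g' r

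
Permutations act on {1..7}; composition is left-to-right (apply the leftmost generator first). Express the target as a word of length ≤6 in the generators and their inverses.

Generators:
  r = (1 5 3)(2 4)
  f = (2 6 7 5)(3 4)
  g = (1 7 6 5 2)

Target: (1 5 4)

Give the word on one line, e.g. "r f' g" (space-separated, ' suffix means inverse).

g' r f' r'

  after g': (1 2 5 6 7)
  after r: (1 4 2 3)(5 6 7)
  after f': (1 3)(2 4 5)
  after r': (1 5 4)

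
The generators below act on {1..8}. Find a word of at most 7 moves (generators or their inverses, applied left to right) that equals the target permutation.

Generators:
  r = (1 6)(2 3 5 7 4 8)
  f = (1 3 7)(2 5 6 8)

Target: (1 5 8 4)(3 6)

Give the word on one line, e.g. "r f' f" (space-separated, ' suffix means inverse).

r r f' f' r

  after r: (1 6)(2 3 5 7 4 8)
  after r: (2 5 4)(3 7 8)
  after f': (1 7 6 5 4 8)
  after f': (1 3)(2 8 7 5 4 6)
  after r: (1 5 8 4)(3 6)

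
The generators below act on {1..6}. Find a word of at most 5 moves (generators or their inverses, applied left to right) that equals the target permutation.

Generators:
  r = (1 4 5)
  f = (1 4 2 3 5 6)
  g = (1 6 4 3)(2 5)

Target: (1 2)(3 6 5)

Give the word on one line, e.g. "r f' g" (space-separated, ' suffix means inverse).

  after r': (1 5 4)
  after r': (1 4 5)
  after g: (1 3)(2 5 6 4)
  after f: (1 5)(2 6)(3 4)
  after g': (1 2)(3 6 5)

r' r' g f g'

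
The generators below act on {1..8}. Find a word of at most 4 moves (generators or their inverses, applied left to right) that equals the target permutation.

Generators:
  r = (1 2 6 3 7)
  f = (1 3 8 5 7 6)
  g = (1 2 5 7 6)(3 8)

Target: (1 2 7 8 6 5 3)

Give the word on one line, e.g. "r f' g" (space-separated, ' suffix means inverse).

g' f' r r

  after g': (1 6 7 5 2)(3 8)
  after f': (1 7 8)(2 6 5)
  after r: (2 3 7 8)(5 6)
  after r: (1 2 7 8 6 5 3)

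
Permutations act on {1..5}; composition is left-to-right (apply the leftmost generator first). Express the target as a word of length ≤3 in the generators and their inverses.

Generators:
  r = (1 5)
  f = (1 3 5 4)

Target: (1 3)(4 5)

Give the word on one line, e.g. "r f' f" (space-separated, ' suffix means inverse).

f r

  after f: (1 3 5 4)
  after r: (1 3)(4 5)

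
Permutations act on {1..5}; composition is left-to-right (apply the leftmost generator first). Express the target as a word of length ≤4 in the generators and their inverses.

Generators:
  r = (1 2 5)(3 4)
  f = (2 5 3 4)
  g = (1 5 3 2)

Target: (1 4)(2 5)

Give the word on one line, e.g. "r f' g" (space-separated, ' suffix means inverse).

  after r': (1 5 2)(3 4)
  after g: (1 3 4 2 5)
  after f: (1 4 5)(2 3)
  after g': (1 4)(2 5)

r' g f g'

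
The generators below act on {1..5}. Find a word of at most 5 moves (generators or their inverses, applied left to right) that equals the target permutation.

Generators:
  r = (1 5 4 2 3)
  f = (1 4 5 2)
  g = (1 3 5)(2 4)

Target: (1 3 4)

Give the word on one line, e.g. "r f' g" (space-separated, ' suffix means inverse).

f' g r' g' f'

  after f': (1 2 5 4)
  after g: (1 4 3 5 2)
  after r': (1 5 4 2 3)
  after g': (1 3 5 2)
  after f': (1 3 4)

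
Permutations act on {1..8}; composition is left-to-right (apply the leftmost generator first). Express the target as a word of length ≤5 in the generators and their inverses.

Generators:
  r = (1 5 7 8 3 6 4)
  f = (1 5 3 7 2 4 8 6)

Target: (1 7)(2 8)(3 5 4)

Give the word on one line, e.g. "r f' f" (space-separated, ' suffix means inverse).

r f f

  after r: (1 5 7 8 3 6 4)
  after f: (1 3)(2 4 5)(6 8 7)
  after f: (1 7)(2 8)(3 5 4)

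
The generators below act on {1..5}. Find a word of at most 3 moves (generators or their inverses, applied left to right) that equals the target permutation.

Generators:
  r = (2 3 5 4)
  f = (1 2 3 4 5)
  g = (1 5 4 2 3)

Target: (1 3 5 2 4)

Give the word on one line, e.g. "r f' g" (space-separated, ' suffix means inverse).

f f

  after f: (1 2 3 4 5)
  after f: (1 3 5 2 4)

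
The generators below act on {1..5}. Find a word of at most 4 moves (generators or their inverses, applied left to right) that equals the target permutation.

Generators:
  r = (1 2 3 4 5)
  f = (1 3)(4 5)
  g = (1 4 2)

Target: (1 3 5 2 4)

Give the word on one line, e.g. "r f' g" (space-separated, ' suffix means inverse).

  after r: (1 2 3 4 5)
  after r: (1 3 5 2 4)

r r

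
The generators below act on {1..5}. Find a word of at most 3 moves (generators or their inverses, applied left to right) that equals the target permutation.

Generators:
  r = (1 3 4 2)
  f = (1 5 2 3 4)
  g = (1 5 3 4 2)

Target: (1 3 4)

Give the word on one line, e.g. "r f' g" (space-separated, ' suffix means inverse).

  after g': (1 2 4 3 5)
  after g': (1 4 5 2 3)
  after f': (1 3 4)

g' g' f'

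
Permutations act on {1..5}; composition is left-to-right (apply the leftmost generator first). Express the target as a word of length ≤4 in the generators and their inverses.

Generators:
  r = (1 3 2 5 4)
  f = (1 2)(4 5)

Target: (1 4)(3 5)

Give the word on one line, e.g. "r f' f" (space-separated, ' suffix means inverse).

  after f: (1 2)(4 5)
  after r: (1 5)(2 3)
  after r: (1 4)(3 5)

f r r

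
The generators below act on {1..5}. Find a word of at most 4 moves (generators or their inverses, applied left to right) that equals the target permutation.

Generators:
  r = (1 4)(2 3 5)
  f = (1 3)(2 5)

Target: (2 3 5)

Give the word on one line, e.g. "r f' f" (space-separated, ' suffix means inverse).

r' r'

  after r': (1 4)(2 5 3)
  after r': (2 3 5)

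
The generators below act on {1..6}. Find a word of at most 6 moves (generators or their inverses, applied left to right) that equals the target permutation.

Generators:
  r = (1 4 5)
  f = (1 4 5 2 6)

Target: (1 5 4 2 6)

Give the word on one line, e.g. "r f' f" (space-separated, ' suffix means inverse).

r f' f' f' f'

  after r: (1 4 5)
  after f': (2 5 6)
  after f': (1 6 5 2 4)
  after f': (1 2)(4 6)
  after f': (1 5 4 2 6)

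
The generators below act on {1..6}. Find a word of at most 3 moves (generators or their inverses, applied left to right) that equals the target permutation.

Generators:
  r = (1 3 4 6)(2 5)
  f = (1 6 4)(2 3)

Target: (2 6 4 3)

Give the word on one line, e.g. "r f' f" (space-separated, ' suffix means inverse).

f' r r

  after f': (1 4 6)(2 3)
  after r: (1 6 3 5 2 4)
  after r: (2 6 4 3)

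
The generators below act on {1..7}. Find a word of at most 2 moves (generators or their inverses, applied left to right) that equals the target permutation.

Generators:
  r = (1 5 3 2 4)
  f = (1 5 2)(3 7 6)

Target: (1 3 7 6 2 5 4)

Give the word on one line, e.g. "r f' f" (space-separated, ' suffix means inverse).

f r

  after f: (1 5 2)(3 7 6)
  after r: (1 3 7 6 2 5 4)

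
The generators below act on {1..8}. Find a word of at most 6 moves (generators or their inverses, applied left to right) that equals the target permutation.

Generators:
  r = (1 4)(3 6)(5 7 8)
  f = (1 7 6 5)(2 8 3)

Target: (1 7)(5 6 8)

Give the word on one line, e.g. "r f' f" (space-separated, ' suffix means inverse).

  after f: (1 7 6 5)(2 8 3)
  after f: (1 6)(2 3 8)(5 7)
  after f: (1 5 6 7)
  after r': (1 8 7 4)(3 6 5)
  after r': (1 7)(5 6 8)

f f f r' r'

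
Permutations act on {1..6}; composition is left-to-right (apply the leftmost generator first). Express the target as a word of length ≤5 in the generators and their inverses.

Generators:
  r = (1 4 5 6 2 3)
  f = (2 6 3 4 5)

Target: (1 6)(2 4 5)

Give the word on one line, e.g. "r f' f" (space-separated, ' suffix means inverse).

f r f' f'

  after f: (2 6 3 4 5)
  after r: (1 4 6)(3 5)
  after f': (1 3 4 2 5 6)
  after f': (1 6)(2 4 5)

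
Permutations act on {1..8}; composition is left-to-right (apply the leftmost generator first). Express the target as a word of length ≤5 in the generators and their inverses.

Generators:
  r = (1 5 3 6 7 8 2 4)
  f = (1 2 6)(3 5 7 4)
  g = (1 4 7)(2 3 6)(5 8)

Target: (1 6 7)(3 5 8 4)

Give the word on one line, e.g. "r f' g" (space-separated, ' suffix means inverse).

  after r: (1 5 3 6 7 8 2 4)
  after f: (1 7 8 6 4 2 3)
  after r': (1 6 2 5)(3 4 8)
  after g': (1 3)(2 8)(4 5 7)
  after r: (1 6 7)(3 5 8 4)

r f r' g' r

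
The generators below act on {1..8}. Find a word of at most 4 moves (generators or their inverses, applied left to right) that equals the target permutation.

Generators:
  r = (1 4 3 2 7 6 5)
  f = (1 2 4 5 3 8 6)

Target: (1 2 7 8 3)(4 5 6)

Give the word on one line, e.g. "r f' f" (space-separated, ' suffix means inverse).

r f'

  after r: (1 4 3 2 7 6 5)
  after f': (1 2 7 8 3)(4 5 6)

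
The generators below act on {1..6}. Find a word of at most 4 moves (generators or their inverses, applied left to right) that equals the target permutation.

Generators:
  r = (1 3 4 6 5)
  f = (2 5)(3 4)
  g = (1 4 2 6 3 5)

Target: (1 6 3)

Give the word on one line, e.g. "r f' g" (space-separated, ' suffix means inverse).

  after g: (1 4 2 6 3 5)
  after r': (1 3 6)(2 4)
  after g: (1 5)(4 6)
  after r': (1 6 3)

g r' g r'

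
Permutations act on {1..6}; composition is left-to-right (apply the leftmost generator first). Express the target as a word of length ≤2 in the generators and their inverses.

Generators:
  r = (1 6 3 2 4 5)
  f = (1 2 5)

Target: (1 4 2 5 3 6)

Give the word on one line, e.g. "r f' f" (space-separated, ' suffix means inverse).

f' r'

  after f': (1 5 2)
  after r': (1 4 2 5 3 6)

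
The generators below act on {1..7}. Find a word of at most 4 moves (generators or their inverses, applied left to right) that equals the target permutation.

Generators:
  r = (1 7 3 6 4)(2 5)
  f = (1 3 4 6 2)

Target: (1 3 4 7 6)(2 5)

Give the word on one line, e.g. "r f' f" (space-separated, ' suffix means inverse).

  after r': (1 4 6 3 7)(2 5)
  after r': (1 6 7 4 3)
  after r': (1 3 4 7 6)(2 5)

r' r' r'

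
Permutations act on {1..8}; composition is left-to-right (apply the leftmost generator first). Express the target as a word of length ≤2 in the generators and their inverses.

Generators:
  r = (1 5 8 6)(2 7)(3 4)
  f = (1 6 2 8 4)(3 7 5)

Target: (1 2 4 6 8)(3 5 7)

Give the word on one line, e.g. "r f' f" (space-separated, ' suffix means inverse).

  after f: (1 6 2 8 4)(3 7 5)
  after f: (1 2 4 6 8)(3 5 7)

f f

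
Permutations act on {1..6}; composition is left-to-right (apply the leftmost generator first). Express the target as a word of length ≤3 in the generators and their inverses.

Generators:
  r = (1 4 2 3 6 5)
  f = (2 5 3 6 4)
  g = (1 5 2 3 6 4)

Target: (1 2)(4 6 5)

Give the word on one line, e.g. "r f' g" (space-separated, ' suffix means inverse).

f r f

  after f: (2 5 3 6 4)
  after r: (1 4 3 5 6 2)
  after f: (1 2)(4 6 5)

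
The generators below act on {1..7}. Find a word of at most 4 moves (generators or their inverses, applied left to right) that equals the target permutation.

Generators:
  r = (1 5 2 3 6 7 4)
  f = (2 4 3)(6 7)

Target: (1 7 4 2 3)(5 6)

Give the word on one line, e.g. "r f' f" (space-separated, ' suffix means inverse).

r' r' r' f

  after r': (1 4 7 6 3 2 5)
  after r': (1 7 3 5 4 6 2)
  after r': (1 6 5 7 2 4 3)
  after f: (1 7 4 2 3)(5 6)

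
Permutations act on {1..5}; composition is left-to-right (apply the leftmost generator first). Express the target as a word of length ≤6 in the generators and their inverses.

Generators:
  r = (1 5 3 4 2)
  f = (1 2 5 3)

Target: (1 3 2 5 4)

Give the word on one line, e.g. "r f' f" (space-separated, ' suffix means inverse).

  after f': (1 3 5 2)
  after r: (1 4 2 5)
  after f: (1 4 5 2 3)
  after r': (1 3 2 5 4)

f' r f r'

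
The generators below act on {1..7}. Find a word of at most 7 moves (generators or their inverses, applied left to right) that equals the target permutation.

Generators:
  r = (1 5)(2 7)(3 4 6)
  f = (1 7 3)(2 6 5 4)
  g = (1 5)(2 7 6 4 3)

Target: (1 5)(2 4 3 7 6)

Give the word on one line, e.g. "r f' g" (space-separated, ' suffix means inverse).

g f' g' f' g

  after g: (1 5)(2 7 6 4 3)
  after f': (1 6 5 3 4 7 2)
  after g': (1 7 3 6)(2 5 4)
  after f': (2 6 3)
  after g: (1 5)(2 4 3 7 6)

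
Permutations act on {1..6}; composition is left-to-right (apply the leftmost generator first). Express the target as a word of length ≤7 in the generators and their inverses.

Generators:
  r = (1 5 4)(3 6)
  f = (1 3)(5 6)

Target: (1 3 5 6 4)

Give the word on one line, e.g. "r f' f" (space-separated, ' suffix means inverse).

f r' f f r'

  after f: (1 3)(5 6)
  after r': (1 6)(3 4 5)
  after f: (1 5)(3 4 6)
  after f: (1 6)(3 4 5)
  after r': (1 3 5 6 4)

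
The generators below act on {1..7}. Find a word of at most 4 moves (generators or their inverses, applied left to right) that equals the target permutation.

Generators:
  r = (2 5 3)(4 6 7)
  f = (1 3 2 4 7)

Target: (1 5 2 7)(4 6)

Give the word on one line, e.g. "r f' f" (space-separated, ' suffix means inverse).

f r'

  after f: (1 3 2 4 7)
  after r': (1 5 2 7)(4 6)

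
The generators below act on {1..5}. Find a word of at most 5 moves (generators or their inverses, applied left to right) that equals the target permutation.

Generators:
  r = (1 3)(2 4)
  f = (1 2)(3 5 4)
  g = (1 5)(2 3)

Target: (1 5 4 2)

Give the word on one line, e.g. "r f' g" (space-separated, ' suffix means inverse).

r g r f'

  after r: (1 3)(2 4)
  after g: (1 2 4 3 5)
  after r: (1 4)(3 5)
  after f': (1 5 4 2)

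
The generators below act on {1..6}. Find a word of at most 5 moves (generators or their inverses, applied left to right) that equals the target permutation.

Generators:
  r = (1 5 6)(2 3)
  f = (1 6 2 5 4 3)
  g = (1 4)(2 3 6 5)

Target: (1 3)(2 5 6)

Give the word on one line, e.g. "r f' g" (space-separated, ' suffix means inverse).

  after f': (1 3 4 5 2 6)
  after g': (1 2 3)(4 6)
  after g': (1 5 6)(3 4)
  after f': (1 2 6 3 5)
  after r': (1 3)(2 5 6)

f' g' g' f' r'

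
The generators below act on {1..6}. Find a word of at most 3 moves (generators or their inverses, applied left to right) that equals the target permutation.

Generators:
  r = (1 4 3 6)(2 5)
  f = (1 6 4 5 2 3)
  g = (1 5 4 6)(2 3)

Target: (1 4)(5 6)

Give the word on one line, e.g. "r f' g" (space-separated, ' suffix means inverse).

g g

  after g: (1 5 4 6)(2 3)
  after g: (1 4)(5 6)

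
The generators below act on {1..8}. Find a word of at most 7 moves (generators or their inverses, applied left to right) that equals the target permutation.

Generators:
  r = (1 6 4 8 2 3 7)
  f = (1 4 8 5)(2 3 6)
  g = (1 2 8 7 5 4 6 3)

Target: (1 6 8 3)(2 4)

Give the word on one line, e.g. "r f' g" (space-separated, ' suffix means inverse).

g r' g' f f

  after g: (1 2 8 7 5 4 6 3)
  after r': (1 8 3 7 5 6 2 4)
  after g': (1 2 5 4 3 8 6)
  after f: (1 3 5 8 2)(4 6)
  after f: (1 6 8 3)(2 4)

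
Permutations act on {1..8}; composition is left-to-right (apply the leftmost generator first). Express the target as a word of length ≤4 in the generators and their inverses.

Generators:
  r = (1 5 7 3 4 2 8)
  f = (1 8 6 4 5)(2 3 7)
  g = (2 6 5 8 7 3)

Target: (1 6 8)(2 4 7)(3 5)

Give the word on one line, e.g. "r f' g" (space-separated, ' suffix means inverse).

g r' f

  after g: (2 6 5 8 7 3)
  after r': (1 8 5 2 6)(3 4)
  after f: (1 6 8)(2 4 7)(3 5)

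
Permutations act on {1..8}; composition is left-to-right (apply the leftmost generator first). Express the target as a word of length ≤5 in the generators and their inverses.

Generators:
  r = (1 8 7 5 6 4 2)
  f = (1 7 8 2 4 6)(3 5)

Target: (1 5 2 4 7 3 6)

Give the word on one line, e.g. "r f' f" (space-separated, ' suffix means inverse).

  after r: (1 8 7 5 6 4 2)
  after f': (1 7 3 5 4 8)(2 6)
  after r: (1 5 2 4 7 3 6)

r f' r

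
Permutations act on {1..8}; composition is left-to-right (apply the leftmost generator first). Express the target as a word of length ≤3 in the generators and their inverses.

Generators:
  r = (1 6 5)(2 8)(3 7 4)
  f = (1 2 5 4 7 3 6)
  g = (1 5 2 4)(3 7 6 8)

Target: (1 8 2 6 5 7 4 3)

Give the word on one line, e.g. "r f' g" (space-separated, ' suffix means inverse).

f r'

  after f: (1 2 5 4 7 3 6)
  after r': (1 8 2 6 5 7 4 3)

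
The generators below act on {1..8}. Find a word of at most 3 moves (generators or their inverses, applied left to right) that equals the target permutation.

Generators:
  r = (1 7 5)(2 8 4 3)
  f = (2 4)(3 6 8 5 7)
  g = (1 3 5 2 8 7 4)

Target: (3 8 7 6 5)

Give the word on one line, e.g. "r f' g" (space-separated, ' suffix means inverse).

  after f: (2 4)(3 6 8 5 7)
  after f: (3 8 7 6 5)

f f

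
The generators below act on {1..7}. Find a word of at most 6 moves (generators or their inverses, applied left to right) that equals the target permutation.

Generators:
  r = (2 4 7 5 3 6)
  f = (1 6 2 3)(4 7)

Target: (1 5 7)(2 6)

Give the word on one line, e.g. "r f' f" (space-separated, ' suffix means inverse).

  after f': (1 3 2 6)(4 7)
  after r': (1 5 7 2 3 6)
  after f: (1 5 4 7 3 2)
  after f: (1 5 7)(2 6)

f' r' f f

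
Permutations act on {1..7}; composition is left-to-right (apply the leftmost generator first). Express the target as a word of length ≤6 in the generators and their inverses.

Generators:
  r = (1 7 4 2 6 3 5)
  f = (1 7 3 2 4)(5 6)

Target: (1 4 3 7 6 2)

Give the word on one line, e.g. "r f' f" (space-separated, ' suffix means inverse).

  after r: (1 7 4 2 6 3 5)
  after r: (1 4 6 5 7 2 3)
  after f': (1 2 7 3 4 5)
  after r': (1 4 3 7 6 2)

r r f' r'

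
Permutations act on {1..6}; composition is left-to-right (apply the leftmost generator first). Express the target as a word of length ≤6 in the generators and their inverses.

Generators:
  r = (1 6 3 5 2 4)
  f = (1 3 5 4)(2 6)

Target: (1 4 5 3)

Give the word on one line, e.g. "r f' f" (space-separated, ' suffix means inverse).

  after r: (1 6 3 5 2 4)
  after r: (1 3 2)(4 6 5)
  after r: (1 5)(2 6)(3 4)
  after f: (1 4 5 3)

r r r f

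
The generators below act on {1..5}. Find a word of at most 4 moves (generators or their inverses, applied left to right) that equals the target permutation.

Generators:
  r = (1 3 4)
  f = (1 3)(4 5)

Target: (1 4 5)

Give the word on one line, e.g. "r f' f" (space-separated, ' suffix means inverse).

f r

  after f: (1 3)(4 5)
  after r: (1 4 5)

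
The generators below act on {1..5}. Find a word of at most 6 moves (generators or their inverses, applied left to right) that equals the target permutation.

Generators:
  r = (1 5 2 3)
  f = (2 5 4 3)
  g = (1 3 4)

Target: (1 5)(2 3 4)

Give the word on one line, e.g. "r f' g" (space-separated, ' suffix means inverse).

  after f': (2 3 4 5)
  after g: (1 3)(2 4 5)
  after r': (1 2 4)
  after g: (1 2)(3 4)
  after r': (1 5)(2 3 4)

f' g r' g r'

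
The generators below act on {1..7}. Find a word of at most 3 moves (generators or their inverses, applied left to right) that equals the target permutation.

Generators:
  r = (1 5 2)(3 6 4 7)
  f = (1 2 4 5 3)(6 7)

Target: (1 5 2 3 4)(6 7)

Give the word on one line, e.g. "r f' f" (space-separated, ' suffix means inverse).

f f f

  after f: (1 2 4 5 3)(6 7)
  after f: (1 4 3 2 5)
  after f: (1 5 2 3 4)(6 7)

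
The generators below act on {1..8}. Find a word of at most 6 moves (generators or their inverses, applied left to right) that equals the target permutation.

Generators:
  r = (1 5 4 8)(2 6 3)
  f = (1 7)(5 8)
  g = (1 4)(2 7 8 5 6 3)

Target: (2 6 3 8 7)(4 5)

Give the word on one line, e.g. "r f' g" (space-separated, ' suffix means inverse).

  after r': (1 8 4 5)(2 3 6)
  after f': (1 5 7)(2 3 6)(4 8)
  after f': (1 8 4 5)(2 3 6)
  after g': (1 7 2 6 3 5 4 8)
  after f: (2 6 3 8 7)(4 5)

r' f' f' g' f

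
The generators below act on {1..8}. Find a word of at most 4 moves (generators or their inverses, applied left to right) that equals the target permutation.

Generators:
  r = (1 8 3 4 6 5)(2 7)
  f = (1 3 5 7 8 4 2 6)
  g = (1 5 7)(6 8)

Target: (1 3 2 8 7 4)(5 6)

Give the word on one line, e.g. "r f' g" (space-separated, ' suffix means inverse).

  after g: (1 5 7)(6 8)
  after r: (2 7 8 5)(3 4 6)
  after f: (1 3 2 8 7 4)(5 6)

g r f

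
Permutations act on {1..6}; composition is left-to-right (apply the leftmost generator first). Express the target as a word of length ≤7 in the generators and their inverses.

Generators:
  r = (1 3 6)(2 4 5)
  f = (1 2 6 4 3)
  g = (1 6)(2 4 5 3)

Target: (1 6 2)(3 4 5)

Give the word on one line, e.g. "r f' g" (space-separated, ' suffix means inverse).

g' f f f g'

  after g': (1 6)(2 3 5 4)
  after f: (1 4 6 2)(3 5)
  after f: (1 3 5)
  after f: (2 6 4 3 5)
  after g': (1 6 2)(3 4 5)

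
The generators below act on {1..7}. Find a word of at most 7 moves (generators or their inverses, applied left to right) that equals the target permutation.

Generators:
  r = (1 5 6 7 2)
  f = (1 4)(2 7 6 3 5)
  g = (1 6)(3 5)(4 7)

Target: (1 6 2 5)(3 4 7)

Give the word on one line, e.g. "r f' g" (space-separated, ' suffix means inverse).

f' g' g' f' g'

  after f': (1 4)(2 5 3 6 7)
  after g': (1 7 2 3)(4 6)
  after g': (1 4)(2 5 3 6 7)
  after f': (2 3 7 5 6)
  after g': (1 6 2 5)(3 4 7)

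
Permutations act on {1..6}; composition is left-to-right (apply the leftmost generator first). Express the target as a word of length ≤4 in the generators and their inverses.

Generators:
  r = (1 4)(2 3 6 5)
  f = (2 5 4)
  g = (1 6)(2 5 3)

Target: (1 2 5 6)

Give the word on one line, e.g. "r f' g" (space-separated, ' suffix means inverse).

  after g': (1 6)(2 3 5)
  after r: (1 5 3 2 6 4)
  after r: (1 2 5 6)

g' r r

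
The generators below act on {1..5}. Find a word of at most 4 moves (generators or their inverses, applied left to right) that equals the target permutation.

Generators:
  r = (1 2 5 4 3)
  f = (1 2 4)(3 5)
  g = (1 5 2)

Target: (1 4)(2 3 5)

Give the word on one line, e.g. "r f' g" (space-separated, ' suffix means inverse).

g' f

  after g': (1 2 5)
  after f: (1 4)(2 3 5)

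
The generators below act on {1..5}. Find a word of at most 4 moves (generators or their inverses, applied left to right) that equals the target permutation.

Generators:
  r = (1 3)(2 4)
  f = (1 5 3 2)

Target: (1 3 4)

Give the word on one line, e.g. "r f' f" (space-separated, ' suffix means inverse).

f r f

  after f: (1 5 3 2)
  after r: (1 5)(2 3 4)
  after f: (1 3 4)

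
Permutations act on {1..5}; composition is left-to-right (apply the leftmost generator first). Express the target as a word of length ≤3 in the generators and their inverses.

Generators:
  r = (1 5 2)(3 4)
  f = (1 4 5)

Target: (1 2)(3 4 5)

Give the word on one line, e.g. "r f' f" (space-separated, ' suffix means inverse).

  after f: (1 4 5)
  after f: (1 5 4)
  after r: (1 2)(3 4 5)

f f r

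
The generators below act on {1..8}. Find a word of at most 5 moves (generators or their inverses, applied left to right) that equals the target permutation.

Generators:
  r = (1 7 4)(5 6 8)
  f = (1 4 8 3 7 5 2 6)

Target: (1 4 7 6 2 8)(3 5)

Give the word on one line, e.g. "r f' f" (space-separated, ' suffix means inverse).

  after f: (1 4 8 3 7 5 2 6)
  after r': (1 7 8 3)(2 5)(4 6)
  after f': (1 3 6)(2 7 4)
  after f': (1 8 4 5 7)(2 3)
  after f': (1 4 7 6 2 8)(3 5)

f r' f' f' f'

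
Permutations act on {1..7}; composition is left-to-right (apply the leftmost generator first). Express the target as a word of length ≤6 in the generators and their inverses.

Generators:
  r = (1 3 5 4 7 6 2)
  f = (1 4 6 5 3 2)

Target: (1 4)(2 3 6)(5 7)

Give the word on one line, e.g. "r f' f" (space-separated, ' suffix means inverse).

  after f: (1 4 6 5 3 2)
  after f: (1 6 3)(2 4 5)
  after r': (1 7 4 3 2 5 6)
  after r': (1 4)(2 3 6)(5 7)

f f r' r'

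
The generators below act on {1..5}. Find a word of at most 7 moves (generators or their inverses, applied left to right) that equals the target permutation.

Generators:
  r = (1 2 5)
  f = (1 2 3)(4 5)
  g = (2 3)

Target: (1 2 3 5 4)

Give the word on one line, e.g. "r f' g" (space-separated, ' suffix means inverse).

  after f': (1 3 2)(4 5)
  after r: (1 3 5 4)
  after g': (1 2 3 5 4)
  after g': (1 3 5 4)
  after g': (1 2 3 5 4)

f' r g' g' g'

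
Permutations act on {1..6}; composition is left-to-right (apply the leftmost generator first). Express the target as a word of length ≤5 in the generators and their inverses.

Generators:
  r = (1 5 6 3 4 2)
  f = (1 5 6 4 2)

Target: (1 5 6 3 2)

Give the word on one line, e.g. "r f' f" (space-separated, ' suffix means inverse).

r' f r

  after r': (1 2 4 3 6 5)
  after f: (3 4)
  after r: (1 5 6 3 2)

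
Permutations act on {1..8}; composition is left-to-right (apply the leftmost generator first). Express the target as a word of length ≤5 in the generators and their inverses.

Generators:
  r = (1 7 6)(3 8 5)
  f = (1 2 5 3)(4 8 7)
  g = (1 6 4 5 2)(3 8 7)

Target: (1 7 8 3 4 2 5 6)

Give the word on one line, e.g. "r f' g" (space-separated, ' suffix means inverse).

  after g: (1 6 4 5 2)(3 8 7)
  after f': (1 6 7 5)(2 3 4)
  after r': (1 7 8 3 4 2 5 6)

g f' r'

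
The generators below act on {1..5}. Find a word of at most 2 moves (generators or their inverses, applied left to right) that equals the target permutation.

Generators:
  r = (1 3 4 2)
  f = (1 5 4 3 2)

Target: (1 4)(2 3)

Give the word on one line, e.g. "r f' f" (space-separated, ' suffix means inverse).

  after r: (1 3 4 2)
  after r: (1 4)(2 3)

r r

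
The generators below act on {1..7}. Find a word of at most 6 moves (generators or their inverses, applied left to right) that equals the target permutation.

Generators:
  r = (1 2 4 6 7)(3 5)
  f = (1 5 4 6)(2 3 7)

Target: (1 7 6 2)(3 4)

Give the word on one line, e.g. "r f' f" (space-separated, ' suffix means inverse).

  after f': (1 6 4 5)(2 7 3)
  after f': (1 4)(2 3 7)(5 6)
  after r': (1 2 5 4 7)(3 6)
  after f': (1 7 6 2)(3 4)

f' f' r' f'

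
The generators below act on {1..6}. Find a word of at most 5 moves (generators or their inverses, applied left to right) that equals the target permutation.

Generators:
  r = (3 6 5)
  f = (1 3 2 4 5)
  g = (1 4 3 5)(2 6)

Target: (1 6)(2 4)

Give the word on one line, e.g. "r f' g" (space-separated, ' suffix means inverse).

f' f' r g r

  after f': (1 5 4 2 3)
  after f': (1 4 3 5 2)
  after r: (1 4 6 5 2)
  after g: (1 3 5 6)(2 4)
  after r: (1 6)(2 4)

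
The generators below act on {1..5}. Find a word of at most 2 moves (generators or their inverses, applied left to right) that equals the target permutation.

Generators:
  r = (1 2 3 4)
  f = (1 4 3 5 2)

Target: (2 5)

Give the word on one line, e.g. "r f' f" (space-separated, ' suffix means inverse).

r f

  after r: (1 2 3 4)
  after f: (2 5)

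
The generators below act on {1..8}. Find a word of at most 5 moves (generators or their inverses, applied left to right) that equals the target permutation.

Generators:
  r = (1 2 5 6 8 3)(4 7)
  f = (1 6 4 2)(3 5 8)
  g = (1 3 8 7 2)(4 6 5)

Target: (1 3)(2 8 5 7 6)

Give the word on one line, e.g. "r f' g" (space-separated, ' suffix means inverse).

  after f: (1 6 4 2)(3 5 8)
  after g: (1 5 7 2 3 4)
  after f: (1 8 3 2 5 7)(4 6)
  after f: (1 3)(2 8 5 7 6)

f g f f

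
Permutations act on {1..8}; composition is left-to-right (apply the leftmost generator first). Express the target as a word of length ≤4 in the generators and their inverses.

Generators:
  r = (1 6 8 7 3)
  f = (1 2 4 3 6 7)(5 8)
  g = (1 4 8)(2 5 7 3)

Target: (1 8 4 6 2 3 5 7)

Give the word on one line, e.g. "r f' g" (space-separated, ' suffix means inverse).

g' f' r f

  after g': (1 8 4)(2 3 7 5)
  after f': (1 5)(2 4 7 8)(3 6)
  after r: (1 5 6)(2 4 3 8)
  after f: (1 8 4 6 2 3 5 7)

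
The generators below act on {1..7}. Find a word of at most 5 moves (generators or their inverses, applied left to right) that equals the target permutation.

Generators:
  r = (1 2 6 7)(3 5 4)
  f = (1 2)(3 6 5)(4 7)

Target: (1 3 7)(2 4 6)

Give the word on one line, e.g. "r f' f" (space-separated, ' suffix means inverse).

  after r: (1 2 6 7)(3 5 4)
  after r: (1 6)(2 7)(3 4 5)
  after f': (1 3 7)(2 4 6)

r r f'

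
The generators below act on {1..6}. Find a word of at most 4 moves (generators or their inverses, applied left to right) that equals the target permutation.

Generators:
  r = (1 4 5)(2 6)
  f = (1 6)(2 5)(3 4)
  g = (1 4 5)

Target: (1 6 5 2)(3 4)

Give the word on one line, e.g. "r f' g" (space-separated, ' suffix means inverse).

  after g': (1 5 4)
  after r': (1 4 5)(2 6)
  after g': (2 6)
  after f: (1 6 5 2)(3 4)

g' r' g' f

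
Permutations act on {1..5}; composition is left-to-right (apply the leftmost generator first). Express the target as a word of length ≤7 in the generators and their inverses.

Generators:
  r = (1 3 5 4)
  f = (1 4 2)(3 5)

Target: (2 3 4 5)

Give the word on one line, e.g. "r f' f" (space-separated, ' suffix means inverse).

  after r': (1 4 5 3)
  after f: (1 2)(3 4)
  after f: (2 4 5 3)
  after r': (1 4 3 2 5)
  after f': (2 3 4 5)

r' f f r' f'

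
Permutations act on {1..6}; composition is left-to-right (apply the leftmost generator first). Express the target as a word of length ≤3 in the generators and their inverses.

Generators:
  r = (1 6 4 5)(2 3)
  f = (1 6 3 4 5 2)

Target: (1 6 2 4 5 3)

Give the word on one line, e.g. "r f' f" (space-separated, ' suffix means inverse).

  after r: (1 6 4 5)(2 3)
  after f': (2 6 3 5)
  after r: (1 6 2 4 5 3)

r f' r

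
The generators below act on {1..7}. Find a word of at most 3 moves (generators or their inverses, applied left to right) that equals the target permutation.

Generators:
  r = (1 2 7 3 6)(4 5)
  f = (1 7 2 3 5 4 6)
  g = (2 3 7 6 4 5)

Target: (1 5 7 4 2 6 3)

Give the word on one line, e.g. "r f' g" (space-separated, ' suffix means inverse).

  after f': (1 6 4 5 3 2 7)
  after f': (1 4 3 7 6 5 2)
  after f': (1 5 7 4 2 6 3)

f' f' f'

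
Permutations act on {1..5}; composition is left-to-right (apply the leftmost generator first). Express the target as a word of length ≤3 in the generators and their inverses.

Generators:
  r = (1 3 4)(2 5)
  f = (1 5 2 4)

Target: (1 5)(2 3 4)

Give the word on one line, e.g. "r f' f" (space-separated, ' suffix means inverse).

f r' f'

  after f: (1 5 2 4)
  after r': (1 2 3)
  after f': (1 5)(2 3 4)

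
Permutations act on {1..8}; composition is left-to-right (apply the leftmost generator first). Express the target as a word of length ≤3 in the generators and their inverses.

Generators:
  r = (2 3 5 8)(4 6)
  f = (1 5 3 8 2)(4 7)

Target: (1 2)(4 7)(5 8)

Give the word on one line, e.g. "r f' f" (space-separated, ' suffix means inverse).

  after f: (1 5 3 8 2)(4 7)
  after r': (1 3 5 2)(4 7 6)
  after r': (1 2)(4 7)(5 8)

f r' r'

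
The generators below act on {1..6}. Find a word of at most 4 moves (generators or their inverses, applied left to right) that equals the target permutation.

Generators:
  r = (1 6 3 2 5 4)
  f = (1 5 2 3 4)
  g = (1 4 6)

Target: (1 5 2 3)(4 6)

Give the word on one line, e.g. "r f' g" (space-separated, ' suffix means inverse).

f g g

  after f: (1 5 2 3 4)
  after g: (1 5 2 3 6)
  after g: (1 5 2 3)(4 6)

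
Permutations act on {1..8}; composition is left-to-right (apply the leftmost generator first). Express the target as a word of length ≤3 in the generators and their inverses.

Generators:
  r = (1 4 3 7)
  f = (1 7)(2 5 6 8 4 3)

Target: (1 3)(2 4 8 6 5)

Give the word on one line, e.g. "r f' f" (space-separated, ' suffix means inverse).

  after f': (1 7)(2 3 4 8 6 5)
  after r': (1 3)(2 4 8 6 5)

f' r'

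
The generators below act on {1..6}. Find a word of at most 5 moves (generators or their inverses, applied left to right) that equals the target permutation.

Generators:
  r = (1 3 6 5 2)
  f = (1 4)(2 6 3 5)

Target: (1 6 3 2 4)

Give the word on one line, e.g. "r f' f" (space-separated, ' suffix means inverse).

r f f f

  after r: (1 3 6 5 2)
  after f: (1 5 6 2 4)
  after f: (1 2)(3 5)
  after f: (1 6 3 2 4)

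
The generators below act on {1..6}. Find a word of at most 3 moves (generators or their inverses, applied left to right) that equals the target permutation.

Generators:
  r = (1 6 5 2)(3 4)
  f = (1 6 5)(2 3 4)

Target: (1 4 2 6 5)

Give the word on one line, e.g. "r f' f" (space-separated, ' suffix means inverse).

  after r': (1 2 5 6)(3 4)
  after f': (1 4 2 6 5)

r' f'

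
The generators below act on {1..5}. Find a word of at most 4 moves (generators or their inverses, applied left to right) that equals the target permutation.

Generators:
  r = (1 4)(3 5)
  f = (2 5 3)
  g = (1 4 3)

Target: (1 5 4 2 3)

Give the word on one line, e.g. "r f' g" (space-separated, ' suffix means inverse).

g r g' f'

  after g: (1 4 3)
  after r: (3 4 5)
  after g': (1 3)(4 5)
  after f': (1 5 4 2 3)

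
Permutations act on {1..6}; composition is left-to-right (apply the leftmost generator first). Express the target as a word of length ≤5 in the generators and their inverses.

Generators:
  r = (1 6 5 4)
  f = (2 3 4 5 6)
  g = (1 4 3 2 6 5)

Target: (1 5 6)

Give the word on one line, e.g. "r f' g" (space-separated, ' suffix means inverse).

  after f: (2 3 4 5 6)
  after g: (1 4)
  after r': (1 5 6)

f g r'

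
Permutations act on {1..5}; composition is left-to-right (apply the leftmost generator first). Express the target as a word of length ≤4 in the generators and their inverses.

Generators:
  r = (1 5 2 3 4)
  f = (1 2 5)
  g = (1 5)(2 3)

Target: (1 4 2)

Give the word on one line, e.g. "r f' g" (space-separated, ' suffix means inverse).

  after r': (1 4 3 2 5)
  after g': (1 4 2)

r' g'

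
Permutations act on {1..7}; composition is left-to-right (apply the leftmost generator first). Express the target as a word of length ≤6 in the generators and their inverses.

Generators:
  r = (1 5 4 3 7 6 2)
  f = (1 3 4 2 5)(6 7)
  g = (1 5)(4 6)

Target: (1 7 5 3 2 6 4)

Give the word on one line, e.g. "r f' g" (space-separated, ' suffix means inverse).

  after g': (1 5)(4 6)
  after r: (1 4 2)(3 7 6)
  after r: (1 3 6 7 2 5 4)
  after r: (1 7)(2 4 5 3)
  after g: (1 7 5 3 2 6 4)

g' r r r g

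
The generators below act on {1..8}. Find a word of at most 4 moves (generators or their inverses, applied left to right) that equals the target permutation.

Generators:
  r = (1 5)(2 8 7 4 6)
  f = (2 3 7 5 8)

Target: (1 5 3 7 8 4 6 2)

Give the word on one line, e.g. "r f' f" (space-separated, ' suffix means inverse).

f f f r

  after f: (2 3 7 5 8)
  after f: (2 7 8 3 5)
  after f: (2 5 3 8 7)
  after r: (1 5 3 7 8 4 6 2)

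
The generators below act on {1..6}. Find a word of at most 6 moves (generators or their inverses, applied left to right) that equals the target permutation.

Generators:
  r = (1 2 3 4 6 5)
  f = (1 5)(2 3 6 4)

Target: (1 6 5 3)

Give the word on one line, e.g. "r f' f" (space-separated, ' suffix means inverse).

  after r': (1 5 6 4 3 2)
  after r': (1 6 3)(2 5 4)
  after f: (1 4 3 5 2)
  after r: (1 6 5 3)

r' r' f r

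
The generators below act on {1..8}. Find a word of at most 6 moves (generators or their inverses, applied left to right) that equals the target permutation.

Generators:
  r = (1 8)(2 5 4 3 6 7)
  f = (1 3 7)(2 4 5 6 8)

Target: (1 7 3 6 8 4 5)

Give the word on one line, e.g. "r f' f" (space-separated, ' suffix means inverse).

r f' r' f' f'

  after r: (1 8)(2 5 4 3 6 7)
  after f': (1 6 3 5 2 4)(7 8)
  after r': (1 3 2 5 7)(4 8 6)
  after f': (2 4 6)(3 8 5)
  after f': (1 7 3 6 8 4 5)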